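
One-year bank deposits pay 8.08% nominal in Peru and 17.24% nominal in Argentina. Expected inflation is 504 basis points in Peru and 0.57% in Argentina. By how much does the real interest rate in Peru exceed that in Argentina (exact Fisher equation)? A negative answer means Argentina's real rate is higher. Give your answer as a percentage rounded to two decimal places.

-13.68%

Peru: (1 + 0.0808)/(1 + 0.0504) − 1 = 2.8941%
Argentina: (1 + 0.1724)/(1 + 0.0057) − 1 = 16.5755%
Differential = 2.8941% − 16.5755% = -13.6814% → -13.68%.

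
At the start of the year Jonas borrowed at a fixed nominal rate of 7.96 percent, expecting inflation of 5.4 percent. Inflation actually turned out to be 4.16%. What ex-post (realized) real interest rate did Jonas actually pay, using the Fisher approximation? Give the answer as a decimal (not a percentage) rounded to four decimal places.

0.0380

Ex-post: 7.96% − 4.16% = 3.800%
So the realized real rate is 0.0380.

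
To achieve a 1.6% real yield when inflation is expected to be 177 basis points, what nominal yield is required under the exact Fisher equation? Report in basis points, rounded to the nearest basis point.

(1 + i) = (1 + r)(1 + π) = 1.01600 × 1.01770 = 1.0339832
i = 1.0339832 − 1, so the required nominal rate is 340 basis points.

340 basis points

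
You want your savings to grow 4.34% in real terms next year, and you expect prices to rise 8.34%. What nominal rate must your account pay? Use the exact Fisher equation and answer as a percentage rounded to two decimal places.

13.04%

(1 + i) = (1 + r)(1 + π) = 1.04340 × 1.08340 = 1.13041956
i = 1.13041956 − 1, so the required nominal rate is 13.04%.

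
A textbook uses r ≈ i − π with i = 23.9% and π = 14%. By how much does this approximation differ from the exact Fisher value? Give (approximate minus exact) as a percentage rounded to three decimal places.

Approximate: r ≈ 23.900% − 14.000% = 9.9000%
Exact: (1 + 0.2390)/(1 + 0.1400) − 1 = 8.6842%
Error = 9.9000% − 8.6842% = 1.2158% → 1.216%.

1.216%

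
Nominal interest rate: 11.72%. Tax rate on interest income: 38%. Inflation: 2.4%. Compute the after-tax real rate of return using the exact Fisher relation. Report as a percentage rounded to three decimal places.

4.752%

After-tax nominal return = 11.72% × (1 − 0.38) = 7.2664%.
1 + r = 1.072664 / 1.02400 = 1.047523
After-tax real rate = 1.047523 − 1 → 4.752%.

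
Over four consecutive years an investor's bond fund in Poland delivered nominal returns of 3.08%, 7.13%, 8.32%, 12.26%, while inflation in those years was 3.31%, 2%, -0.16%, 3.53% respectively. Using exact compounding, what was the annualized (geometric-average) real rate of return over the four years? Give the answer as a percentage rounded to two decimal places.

5.37%

Compound the nominal returns: 1.0308 × 1.0713 × 1.0832 × 1.1226 = 1.34282434.
Compound inflation: 1.0331 × 1.0200 × 0.9984 × 1.0353 = 1.08921426.
Deflate: 1.34282434 / 1.08921426 = 1.23283764.
Annualized real rate = 1.23283764^(1/4) − 1 = 5.3723% → 5.37%.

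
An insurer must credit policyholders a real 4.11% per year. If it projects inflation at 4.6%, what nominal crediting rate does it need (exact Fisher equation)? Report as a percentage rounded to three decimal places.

8.899%

(1 + i) = (1 + r)(1 + π) = 1.04110 × 1.04600 = 1.0889906
i = 1.0889906 − 1, so the required nominal rate is 8.899%.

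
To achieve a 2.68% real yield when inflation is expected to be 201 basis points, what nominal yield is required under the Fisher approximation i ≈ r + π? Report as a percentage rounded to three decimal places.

i ≈ r + π = 2.68% + 2.01% = 4.690%.

4.690%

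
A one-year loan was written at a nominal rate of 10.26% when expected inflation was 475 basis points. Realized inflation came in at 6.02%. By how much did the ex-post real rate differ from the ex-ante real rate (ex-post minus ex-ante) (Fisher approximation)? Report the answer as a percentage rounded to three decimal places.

-1.270%

Ex-ante: 10.26% − 4.75% = 5.510%
Ex-post: 10.26% − 6.02% = 4.240%
Difference (ex-post − ex-ante) = -1.2700% → -1.270%.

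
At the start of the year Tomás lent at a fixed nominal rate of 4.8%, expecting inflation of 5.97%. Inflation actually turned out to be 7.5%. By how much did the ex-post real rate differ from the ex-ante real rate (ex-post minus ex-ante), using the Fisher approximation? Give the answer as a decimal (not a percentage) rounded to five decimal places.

-0.01530

Ex-ante: 4.8% − 5.97% = -1.170%
Ex-post: 4.8% − 7.5% = -2.700%
Difference (ex-post − ex-ante) = -1.5300% → -0.01530.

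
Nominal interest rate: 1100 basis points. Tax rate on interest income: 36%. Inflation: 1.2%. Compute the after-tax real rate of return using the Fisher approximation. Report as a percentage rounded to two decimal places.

After-tax nominal return = 11% × (1 − 0.36) = 7.0400%.
r ≈ 7.0400% − 1.2% → 5.84%.

5.84%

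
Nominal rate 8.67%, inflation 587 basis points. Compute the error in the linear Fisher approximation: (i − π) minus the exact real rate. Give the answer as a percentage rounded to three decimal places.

0.155%

Approximate: r ≈ 8.670% − 5.870% = 2.8000%
Exact: (1 + 0.0867)/(1 + 0.0587) − 1 = 2.6448%
Error = 2.8000% − 2.6448% = 0.1552% → 0.155%.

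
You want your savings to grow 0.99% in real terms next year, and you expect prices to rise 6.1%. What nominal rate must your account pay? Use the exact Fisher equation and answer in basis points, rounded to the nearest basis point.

(1 + i) = (1 + r)(1 + π) = 1.00990 × 1.06100 = 1.0715039
i = 1.0715039 − 1, so the required nominal rate is 715 basis points.

715 basis points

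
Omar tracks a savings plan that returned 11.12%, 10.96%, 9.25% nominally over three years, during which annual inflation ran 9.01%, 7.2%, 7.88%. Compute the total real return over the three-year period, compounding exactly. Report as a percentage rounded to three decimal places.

Compound the nominal returns: 1.1112 × 1.1096 × 1.0925 = 1.347039.
Compound inflation: 1.0901 × 1.0720 × 1.0788 = 1.260672.
Deflate: 1.347039 / 1.260672 = 1.068509.
Total real return = 1.068509 − 1 → 6.851%.

6.851%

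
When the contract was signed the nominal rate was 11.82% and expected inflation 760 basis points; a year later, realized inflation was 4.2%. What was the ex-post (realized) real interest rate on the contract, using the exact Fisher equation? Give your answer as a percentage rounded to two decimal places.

Ex-post: (1 + 0.1182)/(1 + 0.0420) − 1 = 7.3129%
So the realized real rate is 7.31%.

7.31%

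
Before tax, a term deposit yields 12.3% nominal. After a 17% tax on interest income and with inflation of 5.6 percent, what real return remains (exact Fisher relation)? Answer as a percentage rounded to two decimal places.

After-tax nominal return = 12.3% × (1 − 0.17) = 10.2090%.
1 + r = 1.10209 / 1.05600 = 1.043646
After-tax real rate = 1.043646 − 1 → 4.36%.

4.36%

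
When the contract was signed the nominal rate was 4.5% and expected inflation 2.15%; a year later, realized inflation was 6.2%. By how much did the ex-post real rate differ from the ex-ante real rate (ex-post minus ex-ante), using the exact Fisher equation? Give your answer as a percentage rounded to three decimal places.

-3.901%

Ex-ante: (1 + 0.0450)/(1 + 0.0215) − 1 = 2.3005%
Ex-post: (1 + 0.0450)/(1 + 0.0620) − 1 = -1.6008%
Difference (ex-post − ex-ante) = -3.9013% → -3.901%.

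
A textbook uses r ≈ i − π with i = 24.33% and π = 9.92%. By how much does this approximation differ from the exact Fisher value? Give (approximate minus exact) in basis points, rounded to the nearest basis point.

130 basis points

Approximate: r ≈ 24.330% − 9.920% = 14.4100%
Exact: (1 + 0.2433)/(1 + 0.0992) − 1 = 13.1095%
Error = 14.4100% − 13.1095% = 1.3005% → 130 basis points.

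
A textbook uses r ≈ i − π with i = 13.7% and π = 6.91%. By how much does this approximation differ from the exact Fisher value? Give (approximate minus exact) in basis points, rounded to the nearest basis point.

Approximate: r ≈ 13.700% − 6.910% = 6.7900%
Exact: (1 + 0.1370)/(1 + 0.0691) − 1 = 6.3511%
Error = 6.7900% − 6.3511% = 0.4389% → 44 basis points.

44 basis points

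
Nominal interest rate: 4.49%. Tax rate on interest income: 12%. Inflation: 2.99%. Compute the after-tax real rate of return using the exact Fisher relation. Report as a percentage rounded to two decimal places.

0.93%

After-tax nominal return = 4.49% × (1 − 0.12) = 3.9512%.
1 + r = 1.039512 / 1.02990 = 1.009333
After-tax real rate = 1.009333 − 1 → 0.93%.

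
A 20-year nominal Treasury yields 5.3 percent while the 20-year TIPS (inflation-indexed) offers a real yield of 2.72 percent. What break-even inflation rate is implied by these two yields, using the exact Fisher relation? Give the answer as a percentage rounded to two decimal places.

2.51%

(1 + π) = (1 + i)/(1 + r) = 1.05300 / 1.02720 = 1.025117
Break-even inflation = 1.025117 − 1 → 2.51%.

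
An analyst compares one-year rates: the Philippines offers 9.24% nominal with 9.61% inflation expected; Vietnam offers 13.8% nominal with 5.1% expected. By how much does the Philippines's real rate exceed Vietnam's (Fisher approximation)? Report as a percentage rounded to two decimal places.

-9.07%

The Philippines: 9.24% − 9.61% = -0.370%
Vietnam: 13.8% − 5.1% = 8.700%
Differential = -9.070% → -9.07%.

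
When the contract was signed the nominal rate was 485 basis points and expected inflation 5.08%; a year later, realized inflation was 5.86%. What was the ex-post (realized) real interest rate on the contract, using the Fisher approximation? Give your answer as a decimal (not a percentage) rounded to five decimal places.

-0.01010

Ex-post: 4.85% − 5.86% = -1.010%
So the realized real rate is -0.01010.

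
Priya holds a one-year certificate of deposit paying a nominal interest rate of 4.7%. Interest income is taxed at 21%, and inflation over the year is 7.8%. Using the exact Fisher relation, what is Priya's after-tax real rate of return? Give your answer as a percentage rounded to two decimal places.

After-tax nominal return = 4.7% × (1 − 0.21) = 3.7130%.
1 + r = 1.03713 / 1.07800 = 0.962087
After-tax real rate = 0.962087 − 1 → -3.79%.

-3.79%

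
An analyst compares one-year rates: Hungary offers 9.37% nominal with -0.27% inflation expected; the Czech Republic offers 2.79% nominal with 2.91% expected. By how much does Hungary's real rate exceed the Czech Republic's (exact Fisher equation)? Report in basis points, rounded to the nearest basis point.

978 basis points

Hungary: (1 + 0.0937)/(1 − 0.0027) − 1 = 9.6661%
The Czech Republic: (1 + 0.0279)/(1 + 0.0291) − 1 = -0.1166%
Differential = 9.6661% − (-0.1166%) = 9.7827% → 978 basis points.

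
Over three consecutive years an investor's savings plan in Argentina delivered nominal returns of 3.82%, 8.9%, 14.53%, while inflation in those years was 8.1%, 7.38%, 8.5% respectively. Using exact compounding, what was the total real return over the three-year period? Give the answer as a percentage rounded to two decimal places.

Nominal growth factor = 1.0382 × 1.0890 × 1.1453 = 1.294876
Price-level growth factor = 1.0810 × 1.0738 × 1.0850 = 1.259444
Real growth factor = 1.294876 / 1.259444 = 1.028133
Total real return = 1.028133 − 1 → 2.81%.

2.81%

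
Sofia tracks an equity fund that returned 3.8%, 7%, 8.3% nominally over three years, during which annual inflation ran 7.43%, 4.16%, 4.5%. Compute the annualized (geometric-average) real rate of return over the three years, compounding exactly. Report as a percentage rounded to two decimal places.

Nominal growth factor = 1.0380 × 1.0700 × 1.0830 = 1.20284478
Price-level growth factor = 1.0743 × 1.0416 × 1.0450 = 1.16934547
Real growth factor = 1.20284478 / 1.16934547 = 1.02864792
Annualized real rate = 1.02864792^(1/3) − 1 = 0.9460% → 0.95%.

0.95%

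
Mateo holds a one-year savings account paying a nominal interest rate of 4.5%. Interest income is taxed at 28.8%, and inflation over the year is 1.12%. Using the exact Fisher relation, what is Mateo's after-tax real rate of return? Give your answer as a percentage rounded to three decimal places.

After-tax nominal return = 4.5% × (1 − 0.288) = 3.2040%.
1 + r = 1.03204 / 1.01120 = 1.020609
After-tax real rate = 1.020609 − 1 → 2.061%.

2.061%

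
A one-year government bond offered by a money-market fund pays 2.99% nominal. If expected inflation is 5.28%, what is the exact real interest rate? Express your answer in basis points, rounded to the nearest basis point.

1 + r = 1.02990 / 1.05280 = 0.978248
r = 0.978248 − 1 = -2.1752%, i.e. -218 basis points.

-218 basis points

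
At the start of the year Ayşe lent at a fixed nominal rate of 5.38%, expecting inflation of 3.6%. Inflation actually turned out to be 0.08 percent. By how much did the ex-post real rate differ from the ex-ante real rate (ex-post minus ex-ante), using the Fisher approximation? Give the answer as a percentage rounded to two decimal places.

Ex-ante: 5.38% − 3.6% = 1.780%
Ex-post: 5.38% − 0.08% = 5.300%
Difference (ex-post − ex-ante) = 3.5200% → 3.52%.

3.52%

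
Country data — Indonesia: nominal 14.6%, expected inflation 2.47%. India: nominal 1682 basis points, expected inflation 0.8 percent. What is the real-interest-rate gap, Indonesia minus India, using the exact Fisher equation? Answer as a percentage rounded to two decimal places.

-4.06%

Indonesia: (1 + 0.1460)/(1 + 0.0247) − 1 = 11.8376%
India: (1 + 0.1682)/(1 + 0.0080) − 1 = 15.8929%
Differential = 11.8376% − 15.8929% = -4.0552% → -4.06%.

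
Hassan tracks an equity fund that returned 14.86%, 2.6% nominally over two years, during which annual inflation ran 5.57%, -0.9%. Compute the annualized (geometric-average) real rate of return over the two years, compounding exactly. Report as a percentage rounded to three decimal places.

6.133%

Compound the nominal returns: 1.1486 × 1.0260 = 1.17846360.
Compound inflation: 1.0557 × 0.9910 = 1.04619870.
Deflate: 1.17846360 / 1.04619870 = 1.12642426.
Annualized real rate = 1.12642426^(1/2) − 1 = 6.1331% → 6.133%.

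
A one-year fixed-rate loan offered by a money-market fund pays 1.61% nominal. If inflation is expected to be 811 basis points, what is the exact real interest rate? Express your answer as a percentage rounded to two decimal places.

1 + r = 1.01610 / 1.08110 = 0.939876
r = 0.939876 − 1 = -6.0124%, i.e. -6.01%.

-6.01%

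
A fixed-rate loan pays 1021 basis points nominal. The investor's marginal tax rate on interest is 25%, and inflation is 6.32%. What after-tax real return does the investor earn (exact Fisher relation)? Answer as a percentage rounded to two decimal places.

After-tax nominal return = 10.21% × (1 − 0.25) = 7.6575%.
1 + r = 1.076575 / 1.06320 = 1.012580
After-tax real rate = 1.012580 − 1 → 1.26%.

1.26%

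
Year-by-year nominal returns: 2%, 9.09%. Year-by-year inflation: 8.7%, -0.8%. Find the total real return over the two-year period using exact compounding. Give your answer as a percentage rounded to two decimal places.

Nominal growth factor = 1.0200 × 1.0909 = 1.112718
Price-level growth factor = 1.0870 × 0.9920 = 1.078304
Real growth factor = 1.112718 / 1.078304 = 1.031915
Total real return = 1.031915 − 1 → 3.19%.

3.19%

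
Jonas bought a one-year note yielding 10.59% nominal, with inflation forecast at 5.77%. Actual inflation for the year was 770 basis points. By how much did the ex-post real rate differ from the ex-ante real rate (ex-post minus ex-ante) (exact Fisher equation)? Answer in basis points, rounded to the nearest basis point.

Ex-ante: (1 + 0.1059)/(1 + 0.0577) − 1 = 4.5571%
Ex-post: (1 + 0.1059)/(1 + 0.0770) − 1 = 2.6834%
Difference (ex-post − ex-ante) = -1.8737% → -187 basis points.

-187 basis points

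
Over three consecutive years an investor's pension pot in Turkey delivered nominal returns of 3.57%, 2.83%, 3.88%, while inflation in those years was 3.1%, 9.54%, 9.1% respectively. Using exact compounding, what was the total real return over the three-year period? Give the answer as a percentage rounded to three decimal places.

Nominal growth factor = 1.0357 × 1.0283 × 1.0388 = 1.106333
Price-level growth factor = 1.0310 × 1.0954 × 1.0910 = 1.232129
Real growth factor = 1.106333 / 1.232129 = 0.897903
Total real return = 0.897903 − 1 → -10.210%.

-10.210%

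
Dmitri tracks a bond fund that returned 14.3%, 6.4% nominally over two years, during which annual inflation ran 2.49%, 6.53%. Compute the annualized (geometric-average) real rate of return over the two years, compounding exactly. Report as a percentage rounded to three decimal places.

5.540%

Compound the nominal returns: 1.1430 × 1.0640 = 1.21615200.
Compound inflation: 1.0249 × 1.0653 = 1.09182597.
Deflate: 1.21615200 / 1.09182597 = 1.11386982.
Annualized real rate = 1.11386982^(1/2) − 1 = 5.5400% → 5.540%.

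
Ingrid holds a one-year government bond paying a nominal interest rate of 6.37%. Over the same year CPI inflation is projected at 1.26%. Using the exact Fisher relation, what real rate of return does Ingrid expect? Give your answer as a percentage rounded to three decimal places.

5.046%

1 + r = 1.06370 / 1.01260 = 1.050464
r = 1.050464 − 1 = 5.0464%, i.e. 5.046%.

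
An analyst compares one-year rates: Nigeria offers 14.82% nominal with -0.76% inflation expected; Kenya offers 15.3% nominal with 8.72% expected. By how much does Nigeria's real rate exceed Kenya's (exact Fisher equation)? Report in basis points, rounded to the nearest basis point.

Nigeria: (1 + 0.1482)/(1 − 0.0076) − 1 = 15.6993%
Kenya: (1 + 0.1530)/(1 + 0.0872) − 1 = 6.0522%
Differential = 15.6993% − 6.0522% = 9.6471% → 965 basis points.

965 basis points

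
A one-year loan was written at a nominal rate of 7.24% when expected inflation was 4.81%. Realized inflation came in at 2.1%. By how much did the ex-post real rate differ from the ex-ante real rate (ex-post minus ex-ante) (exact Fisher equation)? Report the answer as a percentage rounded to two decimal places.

2.72%

Ex-ante: (1 + 0.0724)/(1 + 0.0481) − 1 = 2.3185%
Ex-post: (1 + 0.0724)/(1 + 0.0210) − 1 = 5.0343%
Difference (ex-post − ex-ante) = 2.7158% → 2.72%.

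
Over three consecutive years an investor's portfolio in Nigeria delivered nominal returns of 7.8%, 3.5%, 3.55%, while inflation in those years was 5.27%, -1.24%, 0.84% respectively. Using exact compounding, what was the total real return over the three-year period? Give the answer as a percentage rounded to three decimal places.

10.202%

Nominal growth factor = 1.0780 × 1.0350 × 1.0355 = 1.155338
Price-level growth factor = 1.0527 × 0.9876 × 1.0084 = 1.048380
Real growth factor = 1.155338 / 1.048380 = 1.102023
Total real return = 1.102023 − 1 → 10.202%.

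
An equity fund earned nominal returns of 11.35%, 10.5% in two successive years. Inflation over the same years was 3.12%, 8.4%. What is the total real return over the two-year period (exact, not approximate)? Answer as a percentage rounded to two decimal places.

10.07%

Nominal growth factor = 1.1135 × 1.1050 = 1.230418
Price-level growth factor = 1.0312 × 1.0840 = 1.117821
Real growth factor = 1.230418 / 1.117821 = 1.100729
Total real return = 1.100729 − 1 → 10.07%.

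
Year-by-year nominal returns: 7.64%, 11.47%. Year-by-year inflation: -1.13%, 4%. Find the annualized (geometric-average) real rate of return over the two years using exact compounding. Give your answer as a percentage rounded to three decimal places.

Nominal growth factor = 1.0764 × 1.1147 = 1.19986308
Price-level growth factor = 0.9887 × 1.0400 = 1.02824800
Real growth factor = 1.19986308 / 1.02824800 = 1.16690048
Annualized real rate = 1.16690048^(1/2) − 1 = 8.0232% → 8.023%.

8.023%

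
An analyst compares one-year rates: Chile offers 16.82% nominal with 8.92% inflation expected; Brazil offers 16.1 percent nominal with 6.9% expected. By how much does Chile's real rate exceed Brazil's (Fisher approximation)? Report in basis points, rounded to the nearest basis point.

-130 basis points

Chile: 16.82% − 8.92% = 7.900%
Brazil: 16.1% − 6.9% = 9.200%
Differential = -1.300% → -130 basis points.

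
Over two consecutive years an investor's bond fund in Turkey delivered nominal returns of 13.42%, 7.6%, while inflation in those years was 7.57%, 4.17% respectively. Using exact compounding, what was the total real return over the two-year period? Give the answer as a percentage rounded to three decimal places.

Compound the nominal returns: 1.1342 × 1.0760 = 1.220399.
Compound inflation: 1.0757 × 1.0417 = 1.120557.
Deflate: 1.220399 / 1.120557 = 1.089101.
Total real return = 1.089101 − 1 → 8.910%.

8.910%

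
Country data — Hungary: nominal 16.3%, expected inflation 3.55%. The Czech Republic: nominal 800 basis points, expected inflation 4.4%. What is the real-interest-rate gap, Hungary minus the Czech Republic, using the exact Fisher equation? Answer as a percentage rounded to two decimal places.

8.86%

Hungary: (1 + 0.1630)/(1 + 0.0355) − 1 = 12.3129%
The Czech Republic: (1 + 0.0800)/(1 + 0.0440) − 1 = 3.4483%
Differential = 12.3129% − 3.4483% = 8.8646% → 8.86%.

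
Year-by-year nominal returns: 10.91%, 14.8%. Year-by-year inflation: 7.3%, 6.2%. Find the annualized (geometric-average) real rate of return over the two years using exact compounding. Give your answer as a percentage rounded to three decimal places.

5.705%

Nominal growth factor = 1.1091 × 1.1480 = 1.27324680
Price-level growth factor = 1.0730 × 1.0620 = 1.13952600
Real growth factor = 1.27324680 / 1.13952600 = 1.11734774
Annualized real rate = 1.11734774^(1/2) − 1 = 5.7047% → 5.705%.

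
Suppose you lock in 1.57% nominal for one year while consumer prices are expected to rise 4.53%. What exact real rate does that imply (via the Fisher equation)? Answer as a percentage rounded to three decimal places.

By the Fisher equation, 1 + r = (1 + i)/(1 + π).
1 + r = 1.01570 / 1.04530 = 0.971683
r = 0.971683 − 1 = -2.8317%, i.e. -2.832%.

-2.832%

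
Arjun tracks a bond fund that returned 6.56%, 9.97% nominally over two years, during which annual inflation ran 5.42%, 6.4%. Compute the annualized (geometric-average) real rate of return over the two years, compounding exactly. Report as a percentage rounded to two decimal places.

Nominal growth factor = 1.0656 × 1.0997 = 1.17184032
Price-level growth factor = 1.0542 × 1.0640 = 1.12166880
Real growth factor = 1.17184032 / 1.12166880 = 1.04472935
Annualized real rate = 1.04472935^(1/2) − 1 = 2.2120% → 2.21%.

2.21%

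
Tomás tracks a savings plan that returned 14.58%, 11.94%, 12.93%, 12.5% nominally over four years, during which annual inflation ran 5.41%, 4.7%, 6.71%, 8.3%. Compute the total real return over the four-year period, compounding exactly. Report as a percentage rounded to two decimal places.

27.76%

Nominal growth factor = 1.1458 × 1.1194 × 1.1293 × 1.1250 = 1.629506
Price-level growth factor = 1.0541 × 1.0470 × 1.0671 × 1.0830 = 1.275446
Real growth factor = 1.629506 / 1.275446 = 1.277597
Total real return = 1.277597 − 1 → 27.76%.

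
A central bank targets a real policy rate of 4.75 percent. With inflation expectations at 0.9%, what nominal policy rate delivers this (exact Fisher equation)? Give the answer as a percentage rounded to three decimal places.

(1 + i) = (1 + r)(1 + π) = 1.04750 × 1.00900 = 1.0569275
i = 1.0569275 − 1, so the required nominal rate is 5.693%.

5.693%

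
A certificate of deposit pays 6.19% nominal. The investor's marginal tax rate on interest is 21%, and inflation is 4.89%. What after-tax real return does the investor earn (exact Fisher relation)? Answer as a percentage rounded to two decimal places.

0.00%

After-tax nominal return = 6.19% × (1 − 0.21) = 4.8901%.
1 + r = 1.048901 / 1.04890 = 1.000001
After-tax real rate = 1.000001 − 1 → 0.00%.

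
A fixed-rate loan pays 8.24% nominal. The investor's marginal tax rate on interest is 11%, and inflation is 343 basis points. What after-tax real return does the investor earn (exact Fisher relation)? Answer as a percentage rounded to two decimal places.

3.77%

After-tax nominal return = 8.24% × (1 − 0.11) = 7.3336%.
1 + r = 1.073336 / 1.03430 = 1.037741
After-tax real rate = 1.037741 − 1 → 3.77%.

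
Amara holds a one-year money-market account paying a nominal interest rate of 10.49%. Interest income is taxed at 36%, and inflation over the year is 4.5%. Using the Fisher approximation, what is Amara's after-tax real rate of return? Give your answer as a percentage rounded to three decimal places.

2.214%

After-tax nominal return = 10.49% × (1 − 0.36) = 6.7136%.
r ≈ 6.7136% − 4.5% → 2.214%.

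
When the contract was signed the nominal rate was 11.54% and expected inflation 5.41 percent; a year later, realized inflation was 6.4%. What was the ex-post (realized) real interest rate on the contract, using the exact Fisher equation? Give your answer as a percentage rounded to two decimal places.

4.83%

Ex-post: (1 + 0.1154)/(1 + 0.0640) − 1 = 4.8308%
So the realized real rate is 4.83%.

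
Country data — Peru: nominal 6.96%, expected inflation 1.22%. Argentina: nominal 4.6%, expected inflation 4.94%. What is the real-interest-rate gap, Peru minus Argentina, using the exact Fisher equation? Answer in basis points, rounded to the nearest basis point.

Peru: (1 + 0.0696)/(1 + 0.0122) − 1 = 5.6708%
Argentina: (1 + 0.0460)/(1 + 0.0494) − 1 = -0.3240%
Differential = 5.6708% − (-0.3240%) = 5.9948% → 599 basis points.

599 basis points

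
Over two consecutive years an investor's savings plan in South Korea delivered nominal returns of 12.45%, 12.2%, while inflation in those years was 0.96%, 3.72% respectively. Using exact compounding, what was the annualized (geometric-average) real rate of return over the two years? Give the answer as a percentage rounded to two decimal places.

Nominal growth factor = 1.1245 × 1.1220 = 1.26168900
Price-level growth factor = 1.0096 × 1.0372 = 1.04715712
Real growth factor = 1.26168900 / 1.04715712 = 1.20487076
Annualized real rate = 1.20487076^(1/2) − 1 = 9.7666% → 9.77%.

9.77%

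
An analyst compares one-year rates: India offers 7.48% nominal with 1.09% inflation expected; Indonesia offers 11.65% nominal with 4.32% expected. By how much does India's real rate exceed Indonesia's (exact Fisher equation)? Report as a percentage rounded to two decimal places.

-0.71%

India: (1 + 0.0748)/(1 + 0.0109) − 1 = 6.3211%
Indonesia: (1 + 0.1165)/(1 + 0.0432) − 1 = 7.0265%
Differential = 6.3211% − 7.0265% = -0.7054% → -0.71%.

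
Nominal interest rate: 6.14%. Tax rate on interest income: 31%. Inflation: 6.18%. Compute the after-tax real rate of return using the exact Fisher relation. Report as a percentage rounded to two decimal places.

After-tax nominal return = 6.14% × (1 − 0.31) = 4.2366%.
1 + r = 1.042366 / 1.06180 = 0.981697
After-tax real rate = 0.981697 − 1 → -1.83%.

-1.83%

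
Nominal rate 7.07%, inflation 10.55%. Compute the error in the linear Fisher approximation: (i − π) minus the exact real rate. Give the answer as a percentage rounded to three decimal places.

Approximate: r ≈ 7.070% − 10.550% = -3.4800%
Exact: (1 + 0.0707)/(1 + 0.1055) − 1 = -3.1479%
Error = -3.4800% − (-3.1479%) = -0.3321% → -0.332%.

-0.332%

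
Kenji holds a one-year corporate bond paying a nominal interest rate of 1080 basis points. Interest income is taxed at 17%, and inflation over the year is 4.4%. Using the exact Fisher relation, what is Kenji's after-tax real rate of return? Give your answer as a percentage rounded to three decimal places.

After-tax nominal return = 10.8% × (1 − 0.17) = 8.9640%.
1 + r = 1.08964 / 1.04400 = 1.043716
After-tax real rate = 1.043716 − 1 → 4.372%.

4.372%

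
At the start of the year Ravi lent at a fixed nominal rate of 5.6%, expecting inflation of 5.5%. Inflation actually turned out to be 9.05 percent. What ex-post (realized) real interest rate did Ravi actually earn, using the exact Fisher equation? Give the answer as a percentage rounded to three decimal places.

Ex-post: (1 + 0.0560)/(1 + 0.0905) − 1 = -3.1637%
So the realized real rate is -3.164%.

-3.164%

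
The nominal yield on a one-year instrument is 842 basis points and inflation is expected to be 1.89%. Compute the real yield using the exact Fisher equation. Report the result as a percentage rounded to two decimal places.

By the Fisher equation, 1 + r = (1 + i)/(1 + π).
1 + r = 1.08420 / 1.01890 = 1.064089
r = 1.064089 − 1 = 6.4089%, i.e. 6.41%.

6.41%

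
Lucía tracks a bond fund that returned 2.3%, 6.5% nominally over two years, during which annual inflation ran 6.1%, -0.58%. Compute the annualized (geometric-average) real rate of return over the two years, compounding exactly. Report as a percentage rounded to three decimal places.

Compound the nominal returns: 1.0230 × 1.0650 = 1.08949500.
Compound inflation: 1.0610 × 0.9942 = 1.05484620.
Deflate: 1.08949500 / 1.05484620 = 1.03284725.
Annualized real rate = 1.03284725^(1/2) − 1 = 1.6291% → 1.629%.

1.629%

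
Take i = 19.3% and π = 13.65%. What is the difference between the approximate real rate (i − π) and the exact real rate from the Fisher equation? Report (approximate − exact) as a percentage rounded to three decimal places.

Approximate: r ≈ 19.300% − 13.650% = 5.6500%
Exact: (1 + 0.1930)/(1 + 0.1365) − 1 = 4.9714%
Error = 5.6500% − 4.9714% = 0.6786% → 0.679%.

0.679%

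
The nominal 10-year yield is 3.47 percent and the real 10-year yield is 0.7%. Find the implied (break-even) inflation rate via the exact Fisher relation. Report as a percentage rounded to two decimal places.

2.75%

(1 + π) = (1 + i)/(1 + r) = 1.03470 / 1.00700 = 1.027507
Break-even inflation = 1.027507 − 1 → 2.75%.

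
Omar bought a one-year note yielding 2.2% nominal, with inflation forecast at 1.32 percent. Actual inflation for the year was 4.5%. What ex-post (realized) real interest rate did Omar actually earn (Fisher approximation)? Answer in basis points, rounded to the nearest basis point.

Ex-post: 2.2% − 4.5% = -2.300%
So the realized real rate is -230 basis points.

-230 basis points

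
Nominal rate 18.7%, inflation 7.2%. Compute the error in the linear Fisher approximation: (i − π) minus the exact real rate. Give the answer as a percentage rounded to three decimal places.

Approximate: r ≈ 18.700% − 7.200% = 11.5000%
Exact: (1 + 0.1870)/(1 + 0.0720) − 1 = 10.7276%
Error = 11.5000% − 10.7276% = 0.7724% → 0.772%.

0.772%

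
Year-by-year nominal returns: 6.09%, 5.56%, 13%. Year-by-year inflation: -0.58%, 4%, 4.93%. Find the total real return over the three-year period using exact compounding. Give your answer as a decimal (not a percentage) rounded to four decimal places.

Nominal growth factor = 1.0609 × 1.0556 × 1.1300 = 1.265471
Price-level growth factor = 0.9942 × 1.0400 × 1.0493 = 1.084943
Real growth factor = 1.265471 / 1.084943 = 1.166395
Total real return = 1.166395 − 1 → 0.1664.

0.1664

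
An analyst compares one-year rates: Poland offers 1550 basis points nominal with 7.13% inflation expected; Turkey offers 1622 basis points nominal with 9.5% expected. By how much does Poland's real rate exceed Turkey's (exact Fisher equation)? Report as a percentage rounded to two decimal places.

1.68%

Poland: (1 + 0.1550)/(1 + 0.0713) − 1 = 7.8129%
Turkey: (1 + 0.1622)/(1 + 0.0950) − 1 = 6.1370%
Differential = 7.8129% − 6.1370% = 1.6760% → 1.68%.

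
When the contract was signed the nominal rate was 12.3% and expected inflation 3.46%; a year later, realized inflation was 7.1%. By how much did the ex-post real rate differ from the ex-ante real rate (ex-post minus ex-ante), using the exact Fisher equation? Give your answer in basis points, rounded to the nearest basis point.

Ex-ante: (1 + 0.1230)/(1 + 0.0346) − 1 = 8.5444%
Ex-post: (1 + 0.1230)/(1 + 0.0710) − 1 = 4.8553%
Difference (ex-post − ex-ante) = -3.6891% → -369 basis points.

-369 basis points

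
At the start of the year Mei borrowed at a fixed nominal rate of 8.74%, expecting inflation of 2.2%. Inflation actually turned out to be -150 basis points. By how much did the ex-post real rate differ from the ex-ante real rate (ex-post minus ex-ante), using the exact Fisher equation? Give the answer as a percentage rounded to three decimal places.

3.997%

Ex-ante: (1 + 0.0874)/(1 + 0.0220) − 1 = 6.3992%
Ex-post: (1 + 0.0874)/(1 − 0.0150) − 1 = 10.3959%
Difference (ex-post − ex-ante) = 3.9967% → 3.997%.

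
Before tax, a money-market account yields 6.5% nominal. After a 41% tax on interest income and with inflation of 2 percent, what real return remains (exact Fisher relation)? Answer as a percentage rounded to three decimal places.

1.799%

After-tax nominal return = 6.5% × (1 − 0.41) = 3.8350%.
1 + r = 1.03835 / 1.02000 = 1.017990
After-tax real rate = 1.017990 − 1 → 1.799%.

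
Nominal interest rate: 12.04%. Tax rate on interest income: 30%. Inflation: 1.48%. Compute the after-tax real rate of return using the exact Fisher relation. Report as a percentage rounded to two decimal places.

6.85%

After-tax nominal return = 12.04% × (1 − 0.3) = 8.4280%.
1 + r = 1.08428 / 1.01480 = 1.068467
After-tax real rate = 1.068467 − 1 → 6.85%.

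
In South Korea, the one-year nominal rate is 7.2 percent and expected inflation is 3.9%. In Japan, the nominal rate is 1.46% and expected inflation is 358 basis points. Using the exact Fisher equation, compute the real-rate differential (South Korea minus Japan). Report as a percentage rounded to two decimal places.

5.22%

South Korea: (1 + 0.0720)/(1 + 0.0390) − 1 = 3.1761%
Japan: (1 + 0.0146)/(1 + 0.0358) − 1 = -2.0467%
Differential = 3.1761% − (-2.0467%) = 5.2229% → 5.22%.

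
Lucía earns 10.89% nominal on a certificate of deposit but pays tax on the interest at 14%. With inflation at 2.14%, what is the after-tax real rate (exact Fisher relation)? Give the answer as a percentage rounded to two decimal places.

7.07%

After-tax nominal return = 10.89% × (1 − 0.14) = 9.3654%.
1 + r = 1.093654 / 1.02140 = 1.070740
After-tax real rate = 1.070740 − 1 → 7.07%.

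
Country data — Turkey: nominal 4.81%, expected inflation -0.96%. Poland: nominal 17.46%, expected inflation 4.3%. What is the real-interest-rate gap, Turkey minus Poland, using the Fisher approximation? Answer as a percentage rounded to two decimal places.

Turkey: 4.81% − (-0.96%) = 5.770%
Poland: 17.46% − 4.3% = 13.160%
Differential = -7.390% → -7.39%.

-7.39%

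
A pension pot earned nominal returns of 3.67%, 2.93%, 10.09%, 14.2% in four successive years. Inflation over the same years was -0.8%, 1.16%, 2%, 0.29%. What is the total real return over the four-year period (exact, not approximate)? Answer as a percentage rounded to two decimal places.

30.69%

Compound the nominal returns: 1.0367 × 1.0293 × 1.1009 × 1.1420 = 1.341557.
Compound inflation: 0.9920 × 1.0116 × 1.0200 × 1.0029 = 1.026546.
Deflate: 1.341557 / 1.026546 = 1.306865.
Total real return = 1.306865 − 1 → 30.69%.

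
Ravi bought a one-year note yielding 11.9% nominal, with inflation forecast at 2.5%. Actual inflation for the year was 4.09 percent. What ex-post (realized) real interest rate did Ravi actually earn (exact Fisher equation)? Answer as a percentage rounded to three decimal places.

Ex-post: (1 + 0.1190)/(1 + 0.0409) − 1 = 7.5031%
So the realized real rate is 7.503%.

7.503%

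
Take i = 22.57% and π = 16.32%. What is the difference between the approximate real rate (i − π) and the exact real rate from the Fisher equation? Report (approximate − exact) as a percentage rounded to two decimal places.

Approximate: r ≈ 22.570% − 16.320% = 6.2500%
Exact: (1 + 0.2257)/(1 + 0.1632) − 1 = 5.3731%
Error = 6.2500% − 5.3731% = 0.8769% → 0.88%.

0.88%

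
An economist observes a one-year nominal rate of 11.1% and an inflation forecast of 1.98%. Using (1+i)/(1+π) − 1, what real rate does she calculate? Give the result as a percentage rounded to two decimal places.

8.94%

By the Fisher identity, 1 + r = (1 + i)/(1 + π).
1 + r = 1.11100 / 1.01980 = 1.089429
r = 1.089429 − 1 = 8.9429%, i.e. 8.94%.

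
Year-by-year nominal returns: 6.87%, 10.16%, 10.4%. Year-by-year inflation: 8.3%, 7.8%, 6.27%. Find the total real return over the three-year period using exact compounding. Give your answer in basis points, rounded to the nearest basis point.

Nominal growth factor = 1.0687 × 1.1016 × 1.1040 = 1.299717
Price-level growth factor = 1.0830 × 1.0780 × 1.0627 = 1.240675
Real growth factor = 1.299717 / 1.240675 = 1.047589
Total real return = 1.047589 − 1 → 476 basis points.

476 basis points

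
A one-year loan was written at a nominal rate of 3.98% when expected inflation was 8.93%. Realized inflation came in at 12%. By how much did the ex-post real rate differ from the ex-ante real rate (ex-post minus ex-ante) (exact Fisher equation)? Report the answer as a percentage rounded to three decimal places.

-2.617%

Ex-ante: (1 + 0.0398)/(1 + 0.0893) − 1 = -4.54420%
Ex-post: (1 + 0.0398)/(1 + 0.1200) − 1 = -7.16071%
Difference (ex-post − ex-ante) = -2.61651% → -2.617%.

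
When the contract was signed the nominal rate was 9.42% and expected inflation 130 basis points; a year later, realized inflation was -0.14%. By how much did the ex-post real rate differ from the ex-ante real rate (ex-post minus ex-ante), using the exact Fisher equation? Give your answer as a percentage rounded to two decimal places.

1.56%

Ex-ante: (1 + 0.0942)/(1 + 0.0130) − 1 = 8.0158%
Ex-post: (1 + 0.0942)/(1 − 0.0014) − 1 = 9.5734%
Difference (ex-post − ex-ante) = 1.5576% → 1.56%.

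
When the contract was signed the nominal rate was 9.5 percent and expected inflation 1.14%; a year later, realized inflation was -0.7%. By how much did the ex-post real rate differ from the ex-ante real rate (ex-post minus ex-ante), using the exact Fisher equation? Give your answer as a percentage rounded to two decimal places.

Ex-ante: (1 + 0.0950)/(1 + 0.0114) − 1 = 8.2658%
Ex-post: (1 + 0.0950)/(1 − 0.0070) − 1 = 10.2719%
Difference (ex-post − ex-ante) = 2.0061% → 2.01%.

2.01%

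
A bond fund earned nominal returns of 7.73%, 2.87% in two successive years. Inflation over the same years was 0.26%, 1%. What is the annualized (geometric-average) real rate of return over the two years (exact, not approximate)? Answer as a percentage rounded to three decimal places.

Nominal growth factor = 1.0773 × 1.0287 = 1.10821851
Price-level growth factor = 1.0026 × 1.0100 = 1.01262600
Real growth factor = 1.10821851 / 1.01262600 = 1.09440061
Annualized real rate = 1.09440061^(1/2) − 1 = 4.6136% → 4.614%.

4.614%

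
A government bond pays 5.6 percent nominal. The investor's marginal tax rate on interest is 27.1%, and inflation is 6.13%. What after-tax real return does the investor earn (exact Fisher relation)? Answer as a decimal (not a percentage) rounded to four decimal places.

-0.0193

After-tax nominal return = 5.6% × (1 − 0.271) = 4.0824%.
1 + r = 1.040824 / 1.06130 = 0.980707
After-tax real rate = 0.980707 − 1 → -0.0193.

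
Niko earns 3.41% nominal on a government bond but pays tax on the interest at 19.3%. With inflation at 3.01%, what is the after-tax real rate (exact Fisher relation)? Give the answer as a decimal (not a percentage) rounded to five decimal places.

-0.00251

After-tax nominal return = 3.41% × (1 − 0.193) = 2.75187%.
1 + r = 1.0275187 / 1.03010 = 0.997494
After-tax real rate = 0.997494 − 1 → -0.00251.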